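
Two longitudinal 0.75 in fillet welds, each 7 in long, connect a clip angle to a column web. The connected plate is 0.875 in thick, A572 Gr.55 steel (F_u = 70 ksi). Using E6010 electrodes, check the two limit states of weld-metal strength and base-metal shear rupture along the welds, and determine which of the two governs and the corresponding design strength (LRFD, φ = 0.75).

E60XX → F_EXX = 60 ksi.
t_e = 0.707 × 0.75 = 0.5302 in; L = 14 in.
Weld metal: φR_n = 0.75 × 0.6 × 60 × 0.5302 × 14 = 200.4 kip.
Base metal (shear rupture): φR_n = 0.75 × 0.6 × 70 × 0.875 × 14 = 385.9 kip.
Governing: weld metal.

φR_n ≈ 200 kip (weld metal governs)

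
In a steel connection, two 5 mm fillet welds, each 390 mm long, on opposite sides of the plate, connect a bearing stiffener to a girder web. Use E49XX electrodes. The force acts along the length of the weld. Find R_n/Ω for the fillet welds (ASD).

R_n/Ω ≈ 405 kN

E49XX → F_EXX = 490 MPa.
Effective throat t_e = 0.707 × 5 = 3.535 mm.
Total length L = 780 mm; A_we = 3.535 × 780 = 2757 mm².
F_nw = 0.6 F_EXX = 0.6 × 490 = 294 MPa.
R_n = 294 × 2757 × 10⁻³ = 810.6 kN; R_n/Ω = 810.6/2.0 = 405.3 kN.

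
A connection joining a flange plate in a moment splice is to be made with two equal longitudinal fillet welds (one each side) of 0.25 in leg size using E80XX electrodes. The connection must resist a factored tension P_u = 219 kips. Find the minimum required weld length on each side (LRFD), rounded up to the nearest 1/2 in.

L = 17.5 in on each side

E80XX → F_EXX = 80 ksi.
Throat t_e = 0.707 × 0.25 = 0.1767 in.
φr_n = 0.75 × 0.6 × 80 × 0.1767 = 6.363 kips/in.
L_req = P_u / φr_n = 219 / 6.363 = 34.42 in total.
Per side: 34.42 / 2 = 17.21 in.
Round up → use L = 17.5 in on each side.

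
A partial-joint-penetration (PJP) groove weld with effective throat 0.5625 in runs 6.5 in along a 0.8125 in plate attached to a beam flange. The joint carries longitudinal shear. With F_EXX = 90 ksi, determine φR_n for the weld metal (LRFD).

φR_n ≈ 148 kip

Effective throat (given) t_e = 0.5625 in.
A_we = 0.5625 × 6.5 = 3.656 in².
F_nw = 0.6 F_EXX = 54 ksi.
φR_n = 0.75 × 54 × 3.656 = 148.1 kip.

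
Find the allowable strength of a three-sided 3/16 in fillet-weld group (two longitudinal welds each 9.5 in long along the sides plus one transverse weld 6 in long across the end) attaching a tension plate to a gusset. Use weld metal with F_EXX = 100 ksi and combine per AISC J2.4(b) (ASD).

t_e = 0.707 × 0.1875 = 0.1326 in.
R_nwl = 0.6 × 100 × 0.1326 × 19 = 151.1 kip (longitudinal, 2 welds).
R_nwt = 0.6 × 100 × 0.1326 × 6 = 47.72 kip (transverse, base value).
(i) R_nwl + R_nwt = 198.8 kip; (ii) 0.85 R_nwl + 1.5 R_nwt = 200 kip.
R_n = max = 200 kip [governs: (ii)]; R_n/Ω = 100 kip.

R_n/Ω ≈ 100 kip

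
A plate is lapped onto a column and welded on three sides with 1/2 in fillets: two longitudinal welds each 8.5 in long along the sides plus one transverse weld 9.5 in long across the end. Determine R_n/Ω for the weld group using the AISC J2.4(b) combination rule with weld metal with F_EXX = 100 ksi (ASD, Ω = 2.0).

R_n/Ω ≈ 304 kips

t_e = 0.707 × 0.5 = 0.3535 in.
R_nwl = 0.6 × 100 × 0.3535 × 17 = 360.6 kips (longitudinal, 2 welds).
R_nwt = 0.6 × 100 × 0.3535 × 9.5 = 201.5 kips (transverse, base value).
(i) R_nwl + R_nwt = 562.1 kips; (ii) 0.85 R_nwl + 1.5 R_nwt = 608.7 kips.
R_n = max = 608.7 kips [governs: (ii)]; R_n/Ω = 304.4 kips.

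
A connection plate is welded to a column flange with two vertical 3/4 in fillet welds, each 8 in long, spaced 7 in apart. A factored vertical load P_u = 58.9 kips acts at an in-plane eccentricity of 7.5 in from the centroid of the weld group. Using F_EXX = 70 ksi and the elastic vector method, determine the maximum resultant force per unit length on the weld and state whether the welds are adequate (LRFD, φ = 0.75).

Total weld length L_w = 16 in. Treat welds as unit-width lines.
Polar moment about centroid: J = 2[d³/12 + d(b/2)²] = 2[8³/12 + 8×3.5²] = 281.3 in³.
Direct shear f_v = P/L_w = 58.9 / 16 = 3.681 kip/in (vertical).
Torsion M = P·e = 58.9 × 7.5 = 441.75 kip·in.
Critical point at (x, y) = (3.5, 4) from centroid. f_tx = M·y/J = 6.281 kip/in; f_ty = M·x/J = 5.496 kip/in.
Resultant f_max = √[f_tx² + (f_v + f_ty)²] = √[6.281² + (3.681 + 5.496)²] = 11.12 kip/in.
Capacity per unit length: φr_n = 0.75 × 0.6 × 70 × (0.707 × 0.75) = 16.7 kip/in.
11.12 ≤ 16.7 → adequate.

f_max ≈ 11.1 kip/in; adequate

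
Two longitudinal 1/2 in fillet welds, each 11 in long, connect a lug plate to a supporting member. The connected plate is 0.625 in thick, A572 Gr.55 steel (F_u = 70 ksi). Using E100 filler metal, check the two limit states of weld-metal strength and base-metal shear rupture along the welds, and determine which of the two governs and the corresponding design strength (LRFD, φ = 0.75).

E100XX → F_EXX = 100 ksi.
t_e = 0.707 × 0.5 = 0.3535 in; L = 22 in.
Weld metal: φR_n = 0.75 × 0.6 × 100 × 0.3535 × 22 = 350 kip.
Base metal (shear rupture): φR_n = 0.75 × 0.6 × 70 × 0.625 × 22 = 433.1 kip.
Governing: weld metal.

φR_n ≈ 350 kip (weld metal governs)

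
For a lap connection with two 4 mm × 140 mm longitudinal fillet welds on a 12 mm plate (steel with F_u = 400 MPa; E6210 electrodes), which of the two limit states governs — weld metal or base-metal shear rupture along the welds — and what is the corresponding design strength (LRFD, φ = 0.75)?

φR_n ≈ 221 kN (weld metal governs)

E62XX → F_EXX = 620 MPa.
t_e = 0.707 × 4 = 2.828 mm; L = 280 mm.
Weld metal: φR_n = 0.75 × 0.6 × 620 × 2.828 × 280 × 10⁻³ = 220.9 kN.
Base metal (shear rupture): φR_n = 0.75 × 0.6 × 400 × 12 × 280 × 10⁻³ = 604.8 kN.
Governing: weld metal.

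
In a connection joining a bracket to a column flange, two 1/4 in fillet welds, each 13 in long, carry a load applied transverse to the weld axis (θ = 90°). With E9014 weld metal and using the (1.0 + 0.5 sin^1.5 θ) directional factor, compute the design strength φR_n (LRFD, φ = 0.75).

φR_n ≈ 279 kips

E90XX → F_EXX = 90 ksi.
t_e = 0.707 × 0.25 = 0.1767 in; A_we = 0.1767 × 26 = 4.595 in².
Directional factor: 1.0 + 0.5 sin^1.5(90°) = 1.5.
F_nw = 0.6 × 90 × 1.5 = 81 ksi.
φR_n = 0.75 × 81 × 4.595 = 279.2 kips.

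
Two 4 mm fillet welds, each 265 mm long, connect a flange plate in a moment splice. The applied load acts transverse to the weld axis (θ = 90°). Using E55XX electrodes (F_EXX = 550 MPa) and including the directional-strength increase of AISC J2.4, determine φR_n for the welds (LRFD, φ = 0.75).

t_e = 0.707 × 4 = 2.828 mm; A_we = 2.828 × 530 = 1499 mm².
Directional factor: 1.0 + 0.5 sin^1.5(90°) = 1.5.
F_nw = 0.6 × 550 × 1.5 = 495 MPa.
φR_n = 0.75 × 495 × 1499 × 10⁻³ = 556.4 kN.

φR_n ≈ 556 kN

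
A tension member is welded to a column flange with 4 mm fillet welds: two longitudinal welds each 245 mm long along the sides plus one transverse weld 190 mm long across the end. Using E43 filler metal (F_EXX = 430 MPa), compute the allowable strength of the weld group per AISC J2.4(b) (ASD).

R_n/Ω ≈ 256 kN

t_e = 0.707 × 4 = 2.828 mm.
R_nwl = 0.6 × 430 × 2.828 × 490 × 10⁻³ = 357.5 kN (longitudinal, 2 welds).
R_nwt = 0.6 × 430 × 2.828 × 190 × 10⁻³ = 138.6 kN (transverse, base value).
(i) R_nwl + R_nwt = 496.1 kN; (ii) 0.85 R_nwl + 1.5 R_nwt = 511.8 kN.
R_n = max = 511.8 kN [governs: (ii)]; R_n/Ω = 255.9 kN.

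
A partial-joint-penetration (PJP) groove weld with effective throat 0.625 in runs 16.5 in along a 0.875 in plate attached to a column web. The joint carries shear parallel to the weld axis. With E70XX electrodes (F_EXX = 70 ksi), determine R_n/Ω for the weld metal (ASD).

Effective throat (given) t_e = 0.625 in.
A_we = 0.625 × 16.5 = 10.31 in².
F_nw = 0.6 F_EXX = 42 ksi.
R_n/Ω = (42 × 10.31) / 2.0 = 216.6 kips.

R_n/Ω ≈ 217 kips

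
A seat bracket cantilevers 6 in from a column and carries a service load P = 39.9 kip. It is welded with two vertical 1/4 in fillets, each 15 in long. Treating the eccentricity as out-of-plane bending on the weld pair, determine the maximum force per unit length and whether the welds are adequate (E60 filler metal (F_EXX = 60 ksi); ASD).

L_w = 2 × 15 = 30 in; section modulus (unit throat) S = 2 × L²/6 = 75 in².
Direct shear f_v = P/L_w = 39.9/30 = 1.33 kip/in.
Moment M = P × e = 39.9 × 6 = 239.4 kip·in; bending f_b = M/S = 3.192 kip/in.
f_max = √(f_v² + f_b²) = √(1.33² + 3.192²) = 3.458 kip/in.
r_n/Ω = (1/2.0) × 0.6 × 60 × (0.707 × 0.25) = 3.181 kip/in → NOT adequate.

f_max ≈ 3.46 kip/in; NOT adequate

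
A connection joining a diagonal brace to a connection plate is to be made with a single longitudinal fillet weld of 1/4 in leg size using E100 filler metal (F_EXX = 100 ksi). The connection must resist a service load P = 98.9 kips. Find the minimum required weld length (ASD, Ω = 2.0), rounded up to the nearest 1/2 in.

Throat t_e = 0.707 × 0.25 = 0.1767 in.
r_n/Ω = (0.6 × 100 × 0.1767) / 2.0 = 5.302 kip/in.
L_req = P / (r_n/Ω) = 98.9 / 5.302 = 18.65 in total.
Round up → use L = 19 in.

L = 19 in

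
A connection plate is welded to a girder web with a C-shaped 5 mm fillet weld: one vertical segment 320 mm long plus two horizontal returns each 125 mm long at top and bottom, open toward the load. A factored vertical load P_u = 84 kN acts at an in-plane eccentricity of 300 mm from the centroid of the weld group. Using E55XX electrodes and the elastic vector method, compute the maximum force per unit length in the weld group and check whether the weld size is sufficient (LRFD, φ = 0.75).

f_max ≈ 563 N/mm; adequate

E55XX → F_EXX = 550 MPa.
Total weld length L_w = 570 mm. Treat welds as unit-width lines.
Centroid: x̄ = 2×125×62.5 / 570 = 27.41 mm from the vertical weld.
Polar moment about centroid: J = I_x + I_y = [320³/12 + 2×125×160²] + [320×27.41² + 2(125³/12 + 125×35.09²)] = 10000000 mm³.
Direct shear f_v = P/L_w = 84×10³ / 570 = 147.4 N/mm (vertical).
Torsion M = P·e = 84×10³ × 300 = 25200000 N·mm.
Critical point at (x, y) = (97.59, 160) from centroid. f_tx = M·y/J = 403 N/mm; f_ty = M·x/J = 245.8 N/mm.
Resultant f_max = √[f_tx² + (f_v + f_ty)²] = √[403² + (147.4 + 245.8)²] = 563 N/mm.
Capacity per unit length: φr_n = 0.75 × 0.6 × 550 × (0.707 × 5) = 874.9 N/mm.
563 ≤ 874.9 → adequate.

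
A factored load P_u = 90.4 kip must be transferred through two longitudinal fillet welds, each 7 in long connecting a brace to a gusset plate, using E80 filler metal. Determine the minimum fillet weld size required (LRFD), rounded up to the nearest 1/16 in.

E80XX → F_EXX = 80 ksi.
Total weld length L = 14 in.
Required throat t_e = P_u / (φ × 0.6 F_EXX × L) = 90.4 / (0.75 × 0.6 × 80 × 14) = 0.1794 in.
Required leg w = t_e / 0.707 = 0.2537 in → use 5/16 in.

w = 5/16 in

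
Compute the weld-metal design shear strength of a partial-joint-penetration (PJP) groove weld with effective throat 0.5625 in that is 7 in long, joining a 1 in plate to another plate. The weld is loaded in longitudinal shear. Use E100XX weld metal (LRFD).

φR_n ≈ 177 kip

E100XX → F_EXX = 100 ksi.
Effective throat (given) t_e = 0.5625 in.
A_we = 0.5625 × 7 = 3.938 in².
F_nw = 0.6 F_EXX = 60 ksi.
φR_n = 0.75 × 60 × 3.938 = 177.2 kip.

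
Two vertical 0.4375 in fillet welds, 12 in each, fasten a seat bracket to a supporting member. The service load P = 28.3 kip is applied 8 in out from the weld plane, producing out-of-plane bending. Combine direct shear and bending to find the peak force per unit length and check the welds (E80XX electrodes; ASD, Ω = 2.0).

E80XX → F_EXX = 80 ksi.
L_w = 2 × 12 = 24 in; section modulus (unit throat) S = 2 × L²/6 = 48 in².
Direct shear f_v = P/L_w = 28.3/24 = 1.179 kip/in.
Moment M = P × e = 28.3 × 8 = 226.4 kip·in; bending f_b = M/S = 4.717 kip/in.
f_max = √(f_v² + f_b²) = √(1.179² + 4.717²) = 4.862 kip/in.
r_n/Ω = (1/2.0) × 0.6 × 80 × (0.707 × 0.4375) = 7.423 kip/in → adequate.

f_max ≈ 4.86 kip/in; adequate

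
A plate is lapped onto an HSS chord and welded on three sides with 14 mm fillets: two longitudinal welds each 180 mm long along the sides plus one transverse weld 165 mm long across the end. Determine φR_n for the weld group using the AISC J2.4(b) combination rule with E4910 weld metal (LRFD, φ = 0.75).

E49XX → F_EXX = 490 MPa.
t_e = 0.707 × 14 = 9.898 mm.
R_nwl = 0.6 × 490 × 9.898 × 360 × 10⁻³ = 1048 kN (longitudinal, 2 welds).
R_nwt = 0.6 × 490 × 9.898 × 165 × 10⁻³ = 480.2 kN (transverse, base value).
(i) R_nwl + R_nwt = 1528 kN; (ii) 0.85 R_nwl + 1.5 R_nwt = 1611 kN.
R_n = max = 1611 kN [governs: (ii)]; φR_n = 1208 kN.

φR_n ≈ 1210 kN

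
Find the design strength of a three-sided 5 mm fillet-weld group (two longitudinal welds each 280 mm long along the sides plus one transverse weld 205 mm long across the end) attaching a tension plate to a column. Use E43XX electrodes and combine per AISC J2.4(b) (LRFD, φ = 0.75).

φR_n ≈ 536 kN

E43XX → F_EXX = 430 MPa.
t_e = 0.707 × 5 = 3.535 mm.
R_nwl = 0.6 × 430 × 3.535 × 560 × 10⁻³ = 510.7 kN (longitudinal, 2 welds).
R_nwt = 0.6 × 430 × 3.535 × 205 × 10⁻³ = 187 kN (transverse, base value).
(i) R_nwl + R_nwt = 697.7 kN; (ii) 0.85 R_nwl + 1.5 R_nwt = 714.6 kN.
R_n = max = 714.6 kN [governs: (ii)]; φR_n = 535.9 kN.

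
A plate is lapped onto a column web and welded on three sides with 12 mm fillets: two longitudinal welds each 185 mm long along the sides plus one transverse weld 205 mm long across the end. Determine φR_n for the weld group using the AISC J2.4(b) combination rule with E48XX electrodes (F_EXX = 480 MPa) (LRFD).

φR_n ≈ 1140 kN

t_e = 0.707 × 12 = 8.484 mm.
R_nwl = 0.6 × 480 × 8.484 × 370 × 10⁻³ = 904.1 kN (longitudinal, 2 welds).
R_nwt = 0.6 × 480 × 8.484 × 205 × 10⁻³ = 500.9 kN (transverse, base value).
(i) R_nwl + R_nwt = 1405 kN; (ii) 0.85 R_nwl + 1.5 R_nwt = 1520 kN.
R_n = max = 1520 kN [governs: (ii)]; φR_n = 1140 kN.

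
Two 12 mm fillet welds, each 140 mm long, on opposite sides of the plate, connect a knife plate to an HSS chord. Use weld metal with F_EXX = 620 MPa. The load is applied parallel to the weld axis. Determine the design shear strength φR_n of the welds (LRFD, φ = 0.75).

Effective throat t_e = 0.707 × 12 = 8.484 mm.
Total length L = 280 mm; A_we = 8.484 × 280 = 2376 mm².
F_nw = 0.6 F_EXX = 0.6 × 620 = 372 MPa.
φR_n = 0.75 × 372 × 2376 × 10⁻³ = 662.8 kN.

φR_n ≈ 663 kN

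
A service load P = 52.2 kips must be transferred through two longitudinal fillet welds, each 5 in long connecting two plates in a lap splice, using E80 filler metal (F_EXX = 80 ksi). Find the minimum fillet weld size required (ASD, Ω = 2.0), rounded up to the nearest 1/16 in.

Total weld length L = 10 in.
Required throat t_e = P × Ω / (0.6 F_EXX × L) = 52.2 × 2.0 / (0.6 × 80 × 10) = 0.2175 in.
Required leg w = t_e / 0.707 = 0.3076 in → use 5/16 in.

w = 5/16 in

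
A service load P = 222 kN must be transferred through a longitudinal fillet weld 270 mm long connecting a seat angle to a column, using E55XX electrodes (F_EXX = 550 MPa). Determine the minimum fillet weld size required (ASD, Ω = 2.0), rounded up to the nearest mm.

w = 8 mm

Total weld length L = 270 mm.
Required throat t_e = P × Ω / (0.6 F_EXX × L) = 222 × 2.0 / (0.6 × 550 × 270 × 10⁻³) = 4.983 mm.
Required leg w = t_e / 0.707 = 7.048 mm → use 8 mm.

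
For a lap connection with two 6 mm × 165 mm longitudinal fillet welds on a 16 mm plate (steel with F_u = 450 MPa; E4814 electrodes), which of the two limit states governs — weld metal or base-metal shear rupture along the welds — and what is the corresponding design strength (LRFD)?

E48XX → F_EXX = 480 MPa.
t_e = 0.707 × 6 = 4.242 mm; L = 330 mm.
Weld metal: φR_n = 0.75 × 0.6 × 480 × 4.242 × 330 × 10⁻³ = 302.4 kN.
Base metal (shear rupture): φR_n = 0.75 × 0.6 × 450 × 16 × 330 × 10⁻³ = 1069 kN.
Governing: weld metal.

φR_n ≈ 302 kN (weld metal governs)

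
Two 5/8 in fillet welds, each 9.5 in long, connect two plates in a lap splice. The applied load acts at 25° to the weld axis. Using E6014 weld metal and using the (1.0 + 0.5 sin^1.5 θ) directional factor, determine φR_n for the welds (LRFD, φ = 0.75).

E60XX → F_EXX = 60 ksi.
t_e = 0.707 × 0.625 = 0.4419 in; A_we = 0.4419 × 19 = 8.396 in².
Directional factor: 1.0 + 0.5 sin^1.5(25°) = 1.137.
F_nw = 0.6 × 60 × 1.137 = 40.95 ksi.
φR_n = 0.75 × 40.95 × 8.396 = 257.8 kips.

φR_n ≈ 258 kips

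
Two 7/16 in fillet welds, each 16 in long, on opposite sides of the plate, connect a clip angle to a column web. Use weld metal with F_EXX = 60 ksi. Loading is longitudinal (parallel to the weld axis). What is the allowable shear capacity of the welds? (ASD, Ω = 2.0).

Effective throat t_e = 0.707 × 0.4375 = 0.3093 in.
Total length L = 32 in; A_we = 0.3093 × 32 = 9.898 in².
F_nw = 0.6 F_EXX = 0.6 × 60 = 36 ksi.
R_n = 36 × 9.898 = 356.3 kips; R_n/Ω = 356.3/2.0 = 178.2 kips.

R_n/Ω ≈ 178 kips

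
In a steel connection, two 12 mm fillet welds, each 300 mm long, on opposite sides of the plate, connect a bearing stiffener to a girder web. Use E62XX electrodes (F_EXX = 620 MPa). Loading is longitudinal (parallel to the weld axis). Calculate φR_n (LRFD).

Effective throat t_e = 0.707 × 12 = 8.484 mm.
Total length L = 600 mm; A_we = 8.484 × 600 = 5090 mm².
F_nw = 0.6 F_EXX = 0.6 × 620 = 372 MPa.
φR_n = 0.75 × 372 × 5090 × 10⁻³ = 1420 kN.

φR_n ≈ 1420 kN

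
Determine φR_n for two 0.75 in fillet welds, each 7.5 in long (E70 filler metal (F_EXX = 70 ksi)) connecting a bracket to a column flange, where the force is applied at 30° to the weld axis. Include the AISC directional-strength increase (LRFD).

t_e = 0.707 × 0.75 = 0.5302 in; A_we = 0.5302 × 15 = 7.954 in².
Directional factor: 1.0 + 0.5 sin^1.5(30°) = 1.177.
F_nw = 0.6 × 70 × 1.177 = 49.42 ksi.
φR_n = 0.75 × 49.42 × 7.954 = 294.8 kips.

φR_n ≈ 295 kips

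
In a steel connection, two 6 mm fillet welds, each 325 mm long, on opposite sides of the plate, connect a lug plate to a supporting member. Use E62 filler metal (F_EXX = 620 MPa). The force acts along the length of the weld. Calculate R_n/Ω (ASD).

R_n/Ω ≈ 513 kN

Effective throat t_e = 0.707 × 6 = 4.242 mm.
Total length L = 650 mm; A_we = 4.242 × 650 = 2757 mm².
F_nw = 0.6 F_EXX = 0.6 × 620 = 372 MPa.
R_n = 372 × 2757 × 10⁻³ = 1026 kN; R_n/Ω = 1026/2.0 = 512.9 kN.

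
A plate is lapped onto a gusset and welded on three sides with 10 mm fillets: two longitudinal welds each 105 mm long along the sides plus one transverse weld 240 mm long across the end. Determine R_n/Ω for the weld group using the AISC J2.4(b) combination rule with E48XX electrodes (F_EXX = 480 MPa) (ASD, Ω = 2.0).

R_n/Ω ≈ 548 kN

t_e = 0.707 × 10 = 7.07 mm.
R_nwl = 0.6 × 480 × 7.07 × 210 × 10⁻³ = 427.6 kN (longitudinal, 2 welds).
R_nwt = 0.6 × 480 × 7.07 × 240 × 10⁻³ = 488.7 kN (transverse, base value).
(i) R_nwl + R_nwt = 916.3 kN; (ii) 0.85 R_nwl + 1.5 R_nwt = 1096 kN.
R_n = max = 1096 kN [governs: (ii)]; R_n/Ω = 548.2 kN.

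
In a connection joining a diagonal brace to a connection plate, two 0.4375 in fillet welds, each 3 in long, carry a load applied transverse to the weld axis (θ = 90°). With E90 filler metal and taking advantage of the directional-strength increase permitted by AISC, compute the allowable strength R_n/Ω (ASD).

R_n/Ω ≈ 75.2 kip

E90XX → F_EXX = 90 ksi.
t_e = 0.707 × 0.4375 = 0.3093 in; A_we = 0.3093 × 6 = 1.856 in².
Directional factor: 1.0 + 0.5 sin^1.5(90°) = 1.5.
F_nw = 0.6 × 90 × 1.5 = 81 ksi.
R_n/Ω = (81 × 1.856) / 2.0 = 75.16 kip.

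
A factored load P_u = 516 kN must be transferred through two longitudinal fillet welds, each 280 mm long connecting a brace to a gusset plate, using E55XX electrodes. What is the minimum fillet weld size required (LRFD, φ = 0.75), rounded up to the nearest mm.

w = 6 mm

E55XX → F_EXX = 550 MPa.
Total weld length L = 560 mm.
Required throat t_e = P_u / (φ × 0.6 F_EXX × L) = 516 / (0.75 × 0.6 × 550 × 560 × 10⁻³) = 3.723 mm.
Required leg w = t_e / 0.707 = 5.266 mm → use 6 mm.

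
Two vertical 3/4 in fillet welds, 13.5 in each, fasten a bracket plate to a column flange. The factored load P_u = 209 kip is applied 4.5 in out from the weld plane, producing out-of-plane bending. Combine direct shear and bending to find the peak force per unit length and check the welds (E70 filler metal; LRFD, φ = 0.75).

f_max ≈ 17.3 kip/in; NOT adequate

E70XX → F_EXX = 70 ksi.
L_w = 2 × 13.5 = 27 in; section modulus (unit throat) S = 2 × L²/6 = 60.75 in².
Direct shear f_v = P/L_w = 209/27 = 7.741 kip/in.
Moment M = P × e = 209 × 4.5 = 940.5 kip·in; bending f_b = M/S = 15.48 kip/in.
f_max = √(f_v² + f_b²) = √(7.741² + 15.48²) = 17.31 kip/in.
φr_n = 0.75 × 0.6 × 70 × (0.707 × 0.75) = 16.7 kip/in → NOT adequate.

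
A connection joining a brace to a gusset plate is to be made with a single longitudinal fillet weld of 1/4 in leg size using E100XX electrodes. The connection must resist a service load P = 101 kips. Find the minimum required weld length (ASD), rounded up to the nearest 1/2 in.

E100XX → F_EXX = 100 ksi.
Throat t_e = 0.707 × 0.25 = 0.1767 in.
r_n/Ω = (0.6 × 100 × 0.1767) / 2.0 = 5.302 kip/in.
L_req = P / (r_n/Ω) = 101 / 5.302 = 19.05 in total.
Round up → use L = 19.5 in.

L = 19.5 in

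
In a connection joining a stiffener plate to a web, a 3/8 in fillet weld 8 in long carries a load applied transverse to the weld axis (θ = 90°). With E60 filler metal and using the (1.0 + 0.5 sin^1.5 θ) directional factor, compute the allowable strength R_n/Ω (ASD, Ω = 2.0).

E60XX → F_EXX = 60 ksi.
t_e = 0.707 × 0.375 = 0.2651 in; A_we = 0.2651 × 8 = 2.121 in².
Directional factor: 1.0 + 0.5 sin^1.5(90°) = 1.5.
F_nw = 0.6 × 60 × 1.5 = 54 ksi.
R_n/Ω = (54 × 2.121) / 2.0 = 57.27 kip.

R_n/Ω ≈ 57.3 kip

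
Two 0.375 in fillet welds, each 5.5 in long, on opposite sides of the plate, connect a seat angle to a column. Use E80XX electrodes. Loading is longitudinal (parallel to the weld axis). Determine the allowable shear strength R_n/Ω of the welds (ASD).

E80XX → F_EXX = 80 ksi.
Effective throat t_e = 0.707 × 0.375 = 0.2651 in.
Total length L = 11 in; A_we = 0.2651 × 11 = 2.916 in².
F_nw = 0.6 F_EXX = 0.6 × 80 = 48 ksi.
R_n = 48 × 2.916 = 140 kips; R_n/Ω = 140/2.0 = 69.99 kips.

R_n/Ω ≈ 70 kips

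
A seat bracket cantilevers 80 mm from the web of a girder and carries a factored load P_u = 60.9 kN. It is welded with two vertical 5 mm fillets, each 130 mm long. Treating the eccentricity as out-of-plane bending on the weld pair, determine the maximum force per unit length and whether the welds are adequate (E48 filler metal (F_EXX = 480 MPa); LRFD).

L_w = 2 × 130 = 260 mm; section modulus (unit throat) S = 2 × L²/6 = 5633 mm².
Direct shear f_v = P/L_w = 60.9×10³/260 = 234.2 N/mm.
Moment M = P × e = 60.9×10³ × 80 = 4872000 N·mm; bending f_b = M/S = 864.9 N/mm.
f_max = √(f_v² + f_b²) = √(234.2² + 864.9²) = 896 N/mm.
φr_n = 0.75 × 0.6 × 480 × (0.707 × 5) = 763.6 N/mm → NOT adequate.

f_max ≈ 896 N/mm; NOT adequate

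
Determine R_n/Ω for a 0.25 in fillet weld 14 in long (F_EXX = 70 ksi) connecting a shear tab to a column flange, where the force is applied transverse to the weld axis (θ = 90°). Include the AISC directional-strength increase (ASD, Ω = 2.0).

R_n/Ω ≈ 77.9 kips

t_e = 0.707 × 0.25 = 0.1767 in; A_we = 0.1767 × 14 = 2.474 in².
Directional factor: 1.0 + 0.5 sin^1.5(90°) = 1.5.
F_nw = 0.6 × 70 × 1.5 = 63 ksi.
R_n/Ω = (63 × 2.474) / 2.0 = 77.95 kips.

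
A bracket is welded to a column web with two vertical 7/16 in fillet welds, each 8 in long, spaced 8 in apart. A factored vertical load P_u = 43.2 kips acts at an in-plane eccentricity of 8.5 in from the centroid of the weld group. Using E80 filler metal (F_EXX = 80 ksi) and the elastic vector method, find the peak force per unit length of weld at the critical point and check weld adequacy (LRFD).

f_max ≈ 8.22 kip/in; adequate

Total weld length L_w = 16 in. Treat welds as unit-width lines.
Polar moment about centroid: J = 2[d³/12 + d(b/2)²] = 2[8³/12 + 8×4²] = 341.3 in³.
Direct shear f_v = P/L_w = 43.2 / 16 = 2.7 kip/in (vertical).
Torsion M = P·e = 43.2 × 8.5 = 367.2 kip·in.
Critical point at (x, y) = (4, 4) from centroid. f_tx = M·y/J = 4.303 kip/in; f_ty = M·x/J = 4.303 kip/in.
Resultant f_max = √[f_tx² + (f_v + f_ty)²] = √[4.303² + (2.7 + 4.303)²] = 8.22 kip/in.
Capacity per unit length: φr_n = 0.75 × 0.6 × 80 × (0.707 × 0.4375) = 11.14 kip/in.
8.22 ≤ 11.14 → adequate.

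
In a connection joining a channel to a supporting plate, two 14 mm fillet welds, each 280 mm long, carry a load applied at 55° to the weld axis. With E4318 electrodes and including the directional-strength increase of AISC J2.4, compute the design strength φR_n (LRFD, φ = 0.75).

φR_n ≈ 1470 kN

E43XX → F_EXX = 430 MPa.
t_e = 0.707 × 14 = 9.898 mm; A_we = 9.898 × 560 = 5543 mm².
Directional factor: 1.0 + 0.5 sin^1.5(55°) = 1.371.
F_nw = 0.6 × 430 × 1.371 = 353.6 MPa.
φR_n = 0.75 × 353.6 × 5543 × 10⁻³ = 1470 kN.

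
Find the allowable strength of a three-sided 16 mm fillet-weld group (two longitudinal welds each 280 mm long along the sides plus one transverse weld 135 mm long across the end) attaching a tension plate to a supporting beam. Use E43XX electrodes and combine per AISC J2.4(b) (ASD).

R_n/Ω ≈ 1010 kN

E43XX → F_EXX = 430 MPa.
t_e = 0.707 × 16 = 11.31 mm.
R_nwl = 0.6 × 430 × 11.31 × 560 × 10⁻³ = 1634 kN (longitudinal, 2 welds).
R_nwt = 0.6 × 430 × 11.31 × 135 × 10⁻³ = 394 kN (transverse, base value).
(i) R_nwl + R_nwt = 2028 kN; (ii) 0.85 R_nwl + 1.5 R_nwt = 1980 kN.
R_n = max = 2028 kN [governs: (i)]; R_n/Ω = 1014 kN.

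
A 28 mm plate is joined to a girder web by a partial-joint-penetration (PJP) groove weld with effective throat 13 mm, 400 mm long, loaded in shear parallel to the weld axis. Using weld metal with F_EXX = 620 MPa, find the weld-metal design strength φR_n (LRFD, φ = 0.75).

Effective throat (given) t_e = 13 mm.
A_we = 13 × 400 = 5200 mm².
F_nw = 0.6 F_EXX = 372 MPa.
φR_n = 0.75 × 372 × 5200 × 10⁻³ = 1451 kN.

φR_n ≈ 1450 kN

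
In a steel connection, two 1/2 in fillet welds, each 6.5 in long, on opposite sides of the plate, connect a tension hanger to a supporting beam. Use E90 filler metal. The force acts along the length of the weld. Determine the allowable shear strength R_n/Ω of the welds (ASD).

E90XX → F_EXX = 90 ksi.
Effective throat t_e = 0.707 × 0.5 = 0.3535 in.
Total length L = 13 in; A_we = 0.3535 × 13 = 4.595 in².
F_nw = 0.6 F_EXX = 0.6 × 90 = 54 ksi.
R_n = 54 × 4.595 = 248.2 kips; R_n/Ω = 248.2/2.0 = 124.1 kips.

R_n/Ω ≈ 124 kips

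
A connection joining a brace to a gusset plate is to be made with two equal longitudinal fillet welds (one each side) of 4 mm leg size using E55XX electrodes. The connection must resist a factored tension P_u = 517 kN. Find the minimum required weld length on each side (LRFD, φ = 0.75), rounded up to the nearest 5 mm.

E55XX → F_EXX = 550 MPa.
Throat t_e = 0.707 × 4 = 2.828 mm.
φr_n = 0.75 × 0.6 × 550 × 2.828 × 10⁻³ = 0.6999 kN/mm.
L_req = P_u / φr_n = 517 / 0.6999 = 738.6 mm total.
Per side: 738.6 / 2 = 369.3 mm.
Round up → use L = 370 mm on each side.

L = 370 mm on each side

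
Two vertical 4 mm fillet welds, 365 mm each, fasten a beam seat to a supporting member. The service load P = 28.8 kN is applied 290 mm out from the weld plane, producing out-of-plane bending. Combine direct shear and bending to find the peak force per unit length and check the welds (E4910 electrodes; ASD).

f_max ≈ 192 N/mm; adequate

E49XX → F_EXX = 490 MPa.
L_w = 2 × 365 = 730 mm; section modulus (unit throat) S = 2 × L²/6 = 44410 mm².
Direct shear f_v = P/L_w = 28.8×10³/730 = 39.45 N/mm.
Moment M = P × e = 28.8×10³ × 290 = 8352000 N·mm; bending f_b = M/S = 188.1 N/mm.
f_max = √(f_v² + f_b²) = √(39.45² + 188.1²) = 192.2 N/mm.
r_n/Ω = (1/2.0) × 0.6 × 490 × (0.707 × 4) = 415.7 N/mm → adequate.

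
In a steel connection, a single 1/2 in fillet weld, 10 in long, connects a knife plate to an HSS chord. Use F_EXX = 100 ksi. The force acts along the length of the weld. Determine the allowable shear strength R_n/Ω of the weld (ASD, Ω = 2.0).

Effective throat t_e = 0.707 × 0.5 = 0.3535 in.
Total length L = 10 in; A_we = 0.3535 × 10 = 3.535 in².
F_nw = 0.6 F_EXX = 0.6 × 100 = 60 ksi.
R_n = 60 × 3.535 = 212.1 kips; R_n/Ω = 212.1/2.0 = 106 kips.

R_n/Ω ≈ 106 kips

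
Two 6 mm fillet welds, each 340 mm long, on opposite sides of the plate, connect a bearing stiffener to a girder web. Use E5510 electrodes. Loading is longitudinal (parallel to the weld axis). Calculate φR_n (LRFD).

φR_n ≈ 714 kN

E55XX → F_EXX = 550 MPa.
Effective throat t_e = 0.707 × 6 = 4.242 mm.
Total length L = 680 mm; A_we = 4.242 × 680 = 2885 mm².
F_nw = 0.6 F_EXX = 0.6 × 550 = 330 MPa.
φR_n = 0.75 × 330 × 2885 × 10⁻³ = 713.9 kN.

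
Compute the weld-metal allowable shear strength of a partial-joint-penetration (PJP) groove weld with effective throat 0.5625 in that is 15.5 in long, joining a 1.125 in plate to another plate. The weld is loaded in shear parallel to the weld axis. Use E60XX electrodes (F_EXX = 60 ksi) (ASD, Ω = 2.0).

Effective throat (given) t_e = 0.5625 in.
A_we = 0.5625 × 15.5 = 8.719 in².
F_nw = 0.6 F_EXX = 36 ksi.
R_n/Ω = (36 × 8.719) / 2.0 = 156.9 kip.

R_n/Ω ≈ 157 kip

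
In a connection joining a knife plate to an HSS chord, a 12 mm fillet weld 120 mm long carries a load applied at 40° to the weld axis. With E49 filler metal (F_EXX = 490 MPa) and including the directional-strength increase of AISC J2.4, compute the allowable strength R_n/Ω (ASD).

R_n/Ω ≈ 188 kN

t_e = 0.707 × 12 = 8.484 mm; A_we = 8.484 × 120 = 1018 mm².
Directional factor: 1.0 + 0.5 sin^1.5(40°) = 1.258.
F_nw = 0.6 × 490 × 1.258 = 369.8 MPa.
R_n/Ω = (369.8 × 1018) / 2.0 × 10⁻³ = 188.2 kN.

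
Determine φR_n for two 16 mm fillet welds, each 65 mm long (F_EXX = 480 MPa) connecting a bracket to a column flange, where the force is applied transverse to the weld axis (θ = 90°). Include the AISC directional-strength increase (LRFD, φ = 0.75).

φR_n ≈ 476 kN

t_e = 0.707 × 16 = 11.31 mm; A_we = 11.31 × 130 = 1471 mm².
Directional factor: 1.0 + 0.5 sin^1.5(90°) = 1.5.
F_nw = 0.6 × 480 × 1.5 = 432 MPa.
φR_n = 0.75 × 432 × 1471 × 10⁻³ = 476.5 kN.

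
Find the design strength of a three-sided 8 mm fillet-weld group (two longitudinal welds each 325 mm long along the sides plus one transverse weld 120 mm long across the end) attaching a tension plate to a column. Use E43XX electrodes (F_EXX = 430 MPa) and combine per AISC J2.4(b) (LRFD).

φR_n ≈ 843 kN

t_e = 0.707 × 8 = 5.656 mm.
R_nwl = 0.6 × 430 × 5.656 × 650 × 10⁻³ = 948.5 kN (longitudinal, 2 welds).
R_nwt = 0.6 × 430 × 5.656 × 120 × 10⁻³ = 175.1 kN (transverse, base value).
(i) R_nwl + R_nwt = 1124 kN; (ii) 0.85 R_nwl + 1.5 R_nwt = 1069 kN.
R_n = max = 1124 kN [governs: (i)]; φR_n = 842.7 kN.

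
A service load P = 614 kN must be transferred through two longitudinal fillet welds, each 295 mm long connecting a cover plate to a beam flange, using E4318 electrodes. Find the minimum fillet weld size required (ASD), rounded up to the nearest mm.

E43XX → F_EXX = 430 MPa.
Total weld length L = 590 mm.
Required throat t_e = P × Ω / (0.6 F_EXX × L) = 614 × 2.0 / (0.6 × 430 × 590 × 10⁻³) = 8.067 mm.
Required leg w = t_e / 0.707 = 11.41 mm → use 12 mm.

w = 12 mm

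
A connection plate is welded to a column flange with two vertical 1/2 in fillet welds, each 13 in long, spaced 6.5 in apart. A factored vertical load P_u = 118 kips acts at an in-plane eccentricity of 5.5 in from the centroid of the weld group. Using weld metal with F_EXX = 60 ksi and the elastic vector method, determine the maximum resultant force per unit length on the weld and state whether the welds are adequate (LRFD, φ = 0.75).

f_max ≈ 10.2 kip/in; NOT adequate

Total weld length L_w = 26 in. Treat welds as unit-width lines.
Polar moment about centroid: J = 2[d³/12 + d(b/2)²] = 2[13³/12 + 13×3.25²] = 640.8 in³.
Direct shear f_v = P/L_w = 118 / 26 = 4.538 kip/in (vertical).
Torsion M = P·e = 118 × 5.5 = 649 kip·in.
Critical point at (x, y) = (3.25, 6.5) from centroid. f_tx = M·y/J = 6.583 kip/in; f_ty = M·x/J = 3.292 kip/in.
Resultant f_max = √[f_tx² + (f_v + f_ty)²] = √[6.583² + (4.538 + 3.292)²] = 10.23 kip/in.
Capacity per unit length: φr_n = 0.75 × 0.6 × 60 × (0.707 × 0.5) = 9.544 kip/in.
10.23 > 9.544 → NOT adequate.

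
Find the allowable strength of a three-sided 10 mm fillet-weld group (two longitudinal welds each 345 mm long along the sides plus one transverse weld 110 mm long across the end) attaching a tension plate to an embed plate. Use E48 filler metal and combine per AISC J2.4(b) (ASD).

R_n/Ω ≈ 814 kN

E48XX → F_EXX = 480 MPa.
t_e = 0.707 × 10 = 7.07 mm.
R_nwl = 0.6 × 480 × 7.07 × 690 × 10⁻³ = 1405 kN (longitudinal, 2 welds).
R_nwt = 0.6 × 480 × 7.07 × 110 × 10⁻³ = 224 kN (transverse, base value).
(i) R_nwl + R_nwt = 1629 kN; (ii) 0.85 R_nwl + 1.5 R_nwt = 1530 kN.
R_n = max = 1629 kN [governs: (i)]; R_n/Ω = 814.5 kN.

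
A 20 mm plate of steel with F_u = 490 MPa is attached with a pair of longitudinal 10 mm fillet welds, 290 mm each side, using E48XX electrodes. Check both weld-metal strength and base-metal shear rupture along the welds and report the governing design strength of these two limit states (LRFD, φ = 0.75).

φR_n ≈ 886 kN (weld metal governs)

E48XX → F_EXX = 480 MPa.
t_e = 0.707 × 10 = 7.07 mm; L = 580 mm.
Weld metal: φR_n = 0.75 × 0.6 × 480 × 7.07 × 580 × 10⁻³ = 885.7 kN.
Base metal (shear rupture): φR_n = 0.75 × 0.6 × 490 × 20 × 580 × 10⁻³ = 2558 kN.
Governing: weld metal.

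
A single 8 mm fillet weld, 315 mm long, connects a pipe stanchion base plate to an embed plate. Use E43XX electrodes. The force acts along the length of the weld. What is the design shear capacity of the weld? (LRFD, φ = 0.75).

E43XX → F_EXX = 430 MPa.
Effective throat t_e = 0.707 × 8 = 5.656 mm.
Total length L = 315 mm; A_we = 5.656 × 315 = 1782 mm².
F_nw = 0.6 F_EXX = 0.6 × 430 = 258 MPa.
φR_n = 0.75 × 258 × 1782 × 10⁻³ = 344.7 kN.

φR_n ≈ 345 kN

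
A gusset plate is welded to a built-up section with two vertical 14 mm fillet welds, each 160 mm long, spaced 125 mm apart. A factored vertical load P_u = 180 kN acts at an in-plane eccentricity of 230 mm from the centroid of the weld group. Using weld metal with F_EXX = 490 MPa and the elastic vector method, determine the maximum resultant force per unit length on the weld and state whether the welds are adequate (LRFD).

Total weld length L_w = 320 mm. Treat welds as unit-width lines.
Polar moment about centroid: J = 2[d³/12 + d(b/2)²] = 2[160³/12 + 160×62.5²] = 1933000 mm³.
Direct shear f_v = P/L_w = 180×10³ / 320 = 562.5 N/mm (vertical).
Torsion M = P·e = 180×10³ × 230 = 41400000 N·mm.
Critical point at (x, y) = (62.5, 80) from centroid. f_tx = M·y/J = 1714 N/mm; f_ty = M·x/J = 1339 N/mm.
Resultant f_max = √[f_tx² + (f_v + f_ty)²] = √[1714² + (562.5 + 1339)²] = 2560 N/mm.
Capacity per unit length: φr_n = 0.75 × 0.6 × 490 × (0.707 × 14) = 2183 N/mm.
2560 > 2183 → NOT adequate.

f_max ≈ 2560 N/mm; NOT adequate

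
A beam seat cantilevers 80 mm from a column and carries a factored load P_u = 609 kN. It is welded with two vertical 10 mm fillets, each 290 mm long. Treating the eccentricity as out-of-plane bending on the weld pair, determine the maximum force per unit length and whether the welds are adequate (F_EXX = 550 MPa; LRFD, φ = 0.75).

L_w = 2 × 290 = 580 mm; section modulus (unit throat) S = 2 × L²/6 = 28030 mm².
Direct shear f_v = P/L_w = 609×10³/580 = 1050 N/mm.
Moment M = P × e = 609×10³ × 80 = 48720000 N·mm; bending f_b = M/S = 1738 N/mm.
f_max = √(f_v² + f_b²) = √(1050² + 1738²) = 2030 N/mm.
φr_n = 0.75 × 0.6 × 550 × (0.707 × 10) = 1750 N/mm → NOT adequate.

f_max ≈ 2030 N/mm; NOT adequate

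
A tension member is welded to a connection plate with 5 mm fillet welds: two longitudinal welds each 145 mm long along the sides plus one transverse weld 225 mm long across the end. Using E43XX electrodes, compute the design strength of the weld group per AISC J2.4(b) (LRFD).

E43XX → F_EXX = 430 MPa.
t_e = 0.707 × 5 = 3.535 mm.
R_nwl = 0.6 × 430 × 3.535 × 290 × 10⁻³ = 264.5 kN (longitudinal, 2 welds).
R_nwt = 0.6 × 430 × 3.535 × 225 × 10⁻³ = 205.2 kN (transverse, base value).
(i) R_nwl + R_nwt = 469.7 kN; (ii) 0.85 R_nwl + 1.5 R_nwt = 532.6 kN.
R_n = max = 532.6 kN [governs: (ii)]; φR_n = 399.5 kN.

φR_n ≈ 399 kN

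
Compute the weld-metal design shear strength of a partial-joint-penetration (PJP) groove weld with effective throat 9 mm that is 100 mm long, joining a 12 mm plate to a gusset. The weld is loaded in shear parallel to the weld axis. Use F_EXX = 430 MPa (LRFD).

φR_n ≈ 174 kN

Effective throat (given) t_e = 9 mm.
A_we = 9 × 100 = 900 mm².
F_nw = 0.6 F_EXX = 258 MPa.
φR_n = 0.75 × 258 × 900 × 10⁻³ = 174.2 kN.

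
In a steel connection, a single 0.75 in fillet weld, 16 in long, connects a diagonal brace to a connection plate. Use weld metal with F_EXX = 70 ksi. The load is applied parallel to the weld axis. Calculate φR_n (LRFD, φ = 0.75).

φR_n ≈ 267 kip

Effective throat t_e = 0.707 × 0.75 = 0.5302 in.
Total length L = 16 in; A_we = 0.5302 × 16 = 8.484 in².
F_nw = 0.6 F_EXX = 0.6 × 70 = 42 ksi.
φR_n = 0.75 × 42 × 8.484 = 267.2 kip.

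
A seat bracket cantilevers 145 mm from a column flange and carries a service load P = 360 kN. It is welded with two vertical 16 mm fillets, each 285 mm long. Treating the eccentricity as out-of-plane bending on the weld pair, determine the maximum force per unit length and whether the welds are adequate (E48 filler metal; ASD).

f_max ≈ 2030 N/mm; NOT adequate

E48XX → F_EXX = 480 MPa.
L_w = 2 × 285 = 570 mm; section modulus (unit throat) S = 2 × L²/6 = 27080 mm².
Direct shear f_v = P/L_w = 360×10³/570 = 631.6 N/mm.
Moment M = P × e = 360×10³ × 145 = 52200000 N·mm; bending f_b = M/S = 1928 N/mm.
f_max = √(f_v² + f_b²) = √(631.6² + 1928²) = 2029 N/mm.
r_n/Ω = (1/2.0) × 0.6 × 480 × (0.707 × 16) = 1629 N/mm → NOT adequate.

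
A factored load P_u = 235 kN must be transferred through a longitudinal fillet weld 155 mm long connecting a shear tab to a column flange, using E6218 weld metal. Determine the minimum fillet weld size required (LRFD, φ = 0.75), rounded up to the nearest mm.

w = 8 mm

E62XX → F_EXX = 620 MPa.
Total weld length L = 155 mm.
Required throat t_e = P_u / (φ × 0.6 F_EXX × L) = 235 / (0.75 × 0.6 × 620 × 155 × 10⁻³) = 5.434 mm.
Required leg w = t_e / 0.707 = 7.686 mm → use 8 mm.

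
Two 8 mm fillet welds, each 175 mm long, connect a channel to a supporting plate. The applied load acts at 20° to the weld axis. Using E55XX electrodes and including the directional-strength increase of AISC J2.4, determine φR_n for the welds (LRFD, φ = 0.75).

E55XX → F_EXX = 550 MPa.
t_e = 0.707 × 8 = 5.656 mm; A_we = 5.656 × 350 = 1980 mm².
Directional factor: 1.0 + 0.5 sin^1.5(20°) = 1.1.
F_nw = 0.6 × 550 × 1.1 = 363 MPa.
φR_n = 0.75 × 363 × 1980 × 10⁻³ = 539 kN.

φR_n ≈ 539 kN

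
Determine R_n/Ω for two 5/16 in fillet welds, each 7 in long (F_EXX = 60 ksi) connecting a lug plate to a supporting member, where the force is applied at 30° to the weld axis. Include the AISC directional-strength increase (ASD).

R_n/Ω ≈ 65.5 kip

t_e = 0.707 × 0.3125 = 0.2209 in; A_we = 0.2209 × 14 = 3.093 in².
Directional factor: 1.0 + 0.5 sin^1.5(30°) = 1.177.
F_nw = 0.6 × 60 × 1.177 = 42.36 ksi.
R_n/Ω = (42.36 × 3.093) / 2.0 = 65.52 kip.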